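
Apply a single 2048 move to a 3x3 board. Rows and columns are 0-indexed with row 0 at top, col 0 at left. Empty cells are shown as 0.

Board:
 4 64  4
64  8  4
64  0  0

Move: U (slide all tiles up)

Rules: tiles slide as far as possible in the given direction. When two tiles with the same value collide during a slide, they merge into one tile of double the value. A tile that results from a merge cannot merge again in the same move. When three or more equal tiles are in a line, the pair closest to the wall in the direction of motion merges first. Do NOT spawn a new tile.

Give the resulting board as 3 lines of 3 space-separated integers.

Slide up:
col 0: [4, 64, 64] -> [4, 128, 0]
col 1: [64, 8, 0] -> [64, 8, 0]
col 2: [4, 4, 0] -> [8, 0, 0]

Answer:   4  64   8
128   8   0
  0   0   0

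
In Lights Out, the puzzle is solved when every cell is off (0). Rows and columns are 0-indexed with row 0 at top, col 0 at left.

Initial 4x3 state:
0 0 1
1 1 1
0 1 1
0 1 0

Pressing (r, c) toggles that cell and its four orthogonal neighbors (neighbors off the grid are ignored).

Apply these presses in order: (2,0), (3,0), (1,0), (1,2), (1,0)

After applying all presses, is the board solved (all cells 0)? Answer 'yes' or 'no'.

Answer: yes

Derivation:
After press 1 at (2,0):
0 0 1
0 1 1
1 0 1
1 1 0

After press 2 at (3,0):
0 0 1
0 1 1
0 0 1
0 0 0

After press 3 at (1,0):
1 0 1
1 0 1
1 0 1
0 0 0

After press 4 at (1,2):
1 0 0
1 1 0
1 0 0
0 0 0

After press 5 at (1,0):
0 0 0
0 0 0
0 0 0
0 0 0

Lights still on: 0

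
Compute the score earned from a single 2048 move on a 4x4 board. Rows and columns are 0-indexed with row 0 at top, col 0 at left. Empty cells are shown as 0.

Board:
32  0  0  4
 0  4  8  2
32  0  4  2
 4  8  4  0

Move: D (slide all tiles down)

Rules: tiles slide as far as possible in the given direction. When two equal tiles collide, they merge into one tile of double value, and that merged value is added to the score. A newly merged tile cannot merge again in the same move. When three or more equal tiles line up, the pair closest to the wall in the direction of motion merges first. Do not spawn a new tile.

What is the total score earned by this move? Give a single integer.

Answer: 76

Derivation:
Slide down:
col 0: [32, 0, 32, 4] -> [0, 0, 64, 4]  score +64 (running 64)
col 1: [0, 4, 0, 8] -> [0, 0, 4, 8]  score +0 (running 64)
col 2: [0, 8, 4, 4] -> [0, 0, 8, 8]  score +8 (running 72)
col 3: [4, 2, 2, 0] -> [0, 0, 4, 4]  score +4 (running 76)
Board after move:
 0  0  0  0
 0  0  0  0
64  4  8  4
 4  8  8  4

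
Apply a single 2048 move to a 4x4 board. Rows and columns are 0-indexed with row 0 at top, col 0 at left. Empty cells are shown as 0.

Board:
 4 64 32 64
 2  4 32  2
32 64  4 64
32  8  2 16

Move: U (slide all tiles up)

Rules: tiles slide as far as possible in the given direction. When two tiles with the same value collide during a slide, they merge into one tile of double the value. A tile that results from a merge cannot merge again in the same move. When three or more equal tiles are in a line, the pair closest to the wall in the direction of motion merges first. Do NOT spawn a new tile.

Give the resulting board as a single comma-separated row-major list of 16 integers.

Answer: 4, 64, 64, 64, 2, 4, 4, 2, 64, 64, 2, 64, 0, 8, 0, 16

Derivation:
Slide up:
col 0: [4, 2, 32, 32] -> [4, 2, 64, 0]
col 1: [64, 4, 64, 8] -> [64, 4, 64, 8]
col 2: [32, 32, 4, 2] -> [64, 4, 2, 0]
col 3: [64, 2, 64, 16] -> [64, 2, 64, 16]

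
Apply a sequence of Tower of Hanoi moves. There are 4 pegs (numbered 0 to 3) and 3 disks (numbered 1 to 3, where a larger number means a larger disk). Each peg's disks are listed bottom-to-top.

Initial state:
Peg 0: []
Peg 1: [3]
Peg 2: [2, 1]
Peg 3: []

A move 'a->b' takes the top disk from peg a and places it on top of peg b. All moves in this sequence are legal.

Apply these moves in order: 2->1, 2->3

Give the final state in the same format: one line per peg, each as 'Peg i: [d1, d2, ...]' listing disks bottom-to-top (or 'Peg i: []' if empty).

Answer: Peg 0: []
Peg 1: [3, 1]
Peg 2: []
Peg 3: [2]

Derivation:
After move 1 (2->1):
Peg 0: []
Peg 1: [3, 1]
Peg 2: [2]
Peg 3: []

After move 2 (2->3):
Peg 0: []
Peg 1: [3, 1]
Peg 2: []
Peg 3: [2]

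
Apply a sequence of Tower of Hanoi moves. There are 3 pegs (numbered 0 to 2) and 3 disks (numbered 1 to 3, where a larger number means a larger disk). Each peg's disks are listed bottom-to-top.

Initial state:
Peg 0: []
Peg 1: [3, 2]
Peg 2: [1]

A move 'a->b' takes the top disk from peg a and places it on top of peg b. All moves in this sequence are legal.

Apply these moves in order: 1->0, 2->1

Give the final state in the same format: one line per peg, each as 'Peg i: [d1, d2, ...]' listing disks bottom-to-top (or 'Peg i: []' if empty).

After move 1 (1->0):
Peg 0: [2]
Peg 1: [3]
Peg 2: [1]

After move 2 (2->1):
Peg 0: [2]
Peg 1: [3, 1]
Peg 2: []

Answer: Peg 0: [2]
Peg 1: [3, 1]
Peg 2: []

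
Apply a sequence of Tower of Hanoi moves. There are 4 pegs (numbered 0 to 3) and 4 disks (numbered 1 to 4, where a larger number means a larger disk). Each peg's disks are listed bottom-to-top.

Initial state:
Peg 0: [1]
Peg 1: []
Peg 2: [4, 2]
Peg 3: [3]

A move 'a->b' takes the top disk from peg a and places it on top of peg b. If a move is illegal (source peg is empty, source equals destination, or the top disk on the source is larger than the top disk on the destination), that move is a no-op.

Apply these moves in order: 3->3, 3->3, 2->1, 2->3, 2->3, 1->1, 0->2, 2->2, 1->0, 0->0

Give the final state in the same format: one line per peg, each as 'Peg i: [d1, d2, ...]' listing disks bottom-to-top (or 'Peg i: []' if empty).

Answer: Peg 0: [2]
Peg 1: []
Peg 2: [4, 1]
Peg 3: [3]

Derivation:
After move 1 (3->3):
Peg 0: [1]
Peg 1: []
Peg 2: [4, 2]
Peg 3: [3]

After move 2 (3->3):
Peg 0: [1]
Peg 1: []
Peg 2: [4, 2]
Peg 3: [3]

After move 3 (2->1):
Peg 0: [1]
Peg 1: [2]
Peg 2: [4]
Peg 3: [3]

After move 4 (2->3):
Peg 0: [1]
Peg 1: [2]
Peg 2: [4]
Peg 3: [3]

After move 5 (2->3):
Peg 0: [1]
Peg 1: [2]
Peg 2: [4]
Peg 3: [3]

After move 6 (1->1):
Peg 0: [1]
Peg 1: [2]
Peg 2: [4]
Peg 3: [3]

After move 7 (0->2):
Peg 0: []
Peg 1: [2]
Peg 2: [4, 1]
Peg 3: [3]

After move 8 (2->2):
Peg 0: []
Peg 1: [2]
Peg 2: [4, 1]
Peg 3: [3]

After move 9 (1->0):
Peg 0: [2]
Peg 1: []
Peg 2: [4, 1]
Peg 3: [3]

After move 10 (0->0):
Peg 0: [2]
Peg 1: []
Peg 2: [4, 1]
Peg 3: [3]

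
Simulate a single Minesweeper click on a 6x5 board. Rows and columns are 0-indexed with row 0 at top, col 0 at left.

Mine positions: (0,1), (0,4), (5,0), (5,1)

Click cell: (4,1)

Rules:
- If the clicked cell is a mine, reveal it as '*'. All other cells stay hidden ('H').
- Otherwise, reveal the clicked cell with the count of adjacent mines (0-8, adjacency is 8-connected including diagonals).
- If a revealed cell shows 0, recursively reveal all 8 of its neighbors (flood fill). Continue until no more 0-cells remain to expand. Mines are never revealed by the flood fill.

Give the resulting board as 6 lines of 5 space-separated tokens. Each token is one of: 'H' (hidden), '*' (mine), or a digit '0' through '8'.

H H H H H
H H H H H
H H H H H
H H H H H
H 2 H H H
H H H H H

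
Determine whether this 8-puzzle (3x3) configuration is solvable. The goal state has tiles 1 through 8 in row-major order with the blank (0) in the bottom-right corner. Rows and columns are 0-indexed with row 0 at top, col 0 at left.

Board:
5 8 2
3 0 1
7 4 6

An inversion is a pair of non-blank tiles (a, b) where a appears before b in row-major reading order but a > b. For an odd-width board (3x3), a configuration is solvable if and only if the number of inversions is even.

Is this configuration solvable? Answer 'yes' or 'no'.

Answer: yes

Derivation:
Inversions (pairs i<j in row-major order where tile[i] > tile[j] > 0): 14
14 is even, so the puzzle is solvable.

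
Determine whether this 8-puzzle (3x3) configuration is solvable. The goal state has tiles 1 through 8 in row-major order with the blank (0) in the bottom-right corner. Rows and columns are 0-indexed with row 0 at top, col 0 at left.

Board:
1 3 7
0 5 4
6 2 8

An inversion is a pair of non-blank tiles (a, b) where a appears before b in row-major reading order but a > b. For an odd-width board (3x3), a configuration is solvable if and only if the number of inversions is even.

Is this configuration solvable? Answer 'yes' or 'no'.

Inversions (pairs i<j in row-major order where tile[i] > tile[j] > 0): 9
9 is odd, so the puzzle is not solvable.

Answer: no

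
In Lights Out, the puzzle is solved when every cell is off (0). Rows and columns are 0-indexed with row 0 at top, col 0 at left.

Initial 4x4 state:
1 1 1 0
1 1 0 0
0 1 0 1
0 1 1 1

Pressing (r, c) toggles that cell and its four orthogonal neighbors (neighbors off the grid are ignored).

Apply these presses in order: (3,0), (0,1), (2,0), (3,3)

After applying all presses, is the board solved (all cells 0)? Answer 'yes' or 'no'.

Answer: yes

Derivation:
After press 1 at (3,0):
1 1 1 0
1 1 0 0
1 1 0 1
1 0 1 1

After press 2 at (0,1):
0 0 0 0
1 0 0 0
1 1 0 1
1 0 1 1

After press 3 at (2,0):
0 0 0 0
0 0 0 0
0 0 0 1
0 0 1 1

After press 4 at (3,3):
0 0 0 0
0 0 0 0
0 0 0 0
0 0 0 0

Lights still on: 0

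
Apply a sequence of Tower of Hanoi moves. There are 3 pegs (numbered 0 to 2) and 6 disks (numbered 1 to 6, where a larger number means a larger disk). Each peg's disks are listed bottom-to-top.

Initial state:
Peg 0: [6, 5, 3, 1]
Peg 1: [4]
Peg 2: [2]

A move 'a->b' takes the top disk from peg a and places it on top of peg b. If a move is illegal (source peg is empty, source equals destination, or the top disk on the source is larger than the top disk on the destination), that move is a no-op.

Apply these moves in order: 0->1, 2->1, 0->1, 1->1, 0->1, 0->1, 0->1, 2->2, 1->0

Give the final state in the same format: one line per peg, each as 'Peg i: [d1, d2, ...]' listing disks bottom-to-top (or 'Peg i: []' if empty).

Answer: Peg 0: [6, 5, 3, 1]
Peg 1: [4]
Peg 2: [2]

Derivation:
After move 1 (0->1):
Peg 0: [6, 5, 3]
Peg 1: [4, 1]
Peg 2: [2]

After move 2 (2->1):
Peg 0: [6, 5, 3]
Peg 1: [4, 1]
Peg 2: [2]

After move 3 (0->1):
Peg 0: [6, 5, 3]
Peg 1: [4, 1]
Peg 2: [2]

After move 4 (1->1):
Peg 0: [6, 5, 3]
Peg 1: [4, 1]
Peg 2: [2]

After move 5 (0->1):
Peg 0: [6, 5, 3]
Peg 1: [4, 1]
Peg 2: [2]

After move 6 (0->1):
Peg 0: [6, 5, 3]
Peg 1: [4, 1]
Peg 2: [2]

After move 7 (0->1):
Peg 0: [6, 5, 3]
Peg 1: [4, 1]
Peg 2: [2]

After move 8 (2->2):
Peg 0: [6, 5, 3]
Peg 1: [4, 1]
Peg 2: [2]

After move 9 (1->0):
Peg 0: [6, 5, 3, 1]
Peg 1: [4]
Peg 2: [2]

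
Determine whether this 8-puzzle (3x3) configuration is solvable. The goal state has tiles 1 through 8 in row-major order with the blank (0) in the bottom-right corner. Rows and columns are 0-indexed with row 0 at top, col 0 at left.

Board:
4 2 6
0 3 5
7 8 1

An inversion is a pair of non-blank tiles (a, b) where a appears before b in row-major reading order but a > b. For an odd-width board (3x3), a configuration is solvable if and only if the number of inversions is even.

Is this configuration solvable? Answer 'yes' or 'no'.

Inversions (pairs i<j in row-major order where tile[i] > tile[j] > 0): 11
11 is odd, so the puzzle is not solvable.

Answer: no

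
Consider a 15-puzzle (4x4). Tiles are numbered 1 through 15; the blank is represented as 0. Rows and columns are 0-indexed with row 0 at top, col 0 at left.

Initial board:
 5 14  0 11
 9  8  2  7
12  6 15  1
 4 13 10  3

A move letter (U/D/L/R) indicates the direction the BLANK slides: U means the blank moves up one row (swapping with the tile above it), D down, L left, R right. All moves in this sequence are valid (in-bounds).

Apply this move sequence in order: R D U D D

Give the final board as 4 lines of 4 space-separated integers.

After move 1 (R):
 5 14 11  0
 9  8  2  7
12  6 15  1
 4 13 10  3

After move 2 (D):
 5 14 11  7
 9  8  2  0
12  6 15  1
 4 13 10  3

After move 3 (U):
 5 14 11  0
 9  8  2  7
12  6 15  1
 4 13 10  3

After move 4 (D):
 5 14 11  7
 9  8  2  0
12  6 15  1
 4 13 10  3

After move 5 (D):
 5 14 11  7
 9  8  2  1
12  6 15  0
 4 13 10  3

Answer:  5 14 11  7
 9  8  2  1
12  6 15  0
 4 13 10  3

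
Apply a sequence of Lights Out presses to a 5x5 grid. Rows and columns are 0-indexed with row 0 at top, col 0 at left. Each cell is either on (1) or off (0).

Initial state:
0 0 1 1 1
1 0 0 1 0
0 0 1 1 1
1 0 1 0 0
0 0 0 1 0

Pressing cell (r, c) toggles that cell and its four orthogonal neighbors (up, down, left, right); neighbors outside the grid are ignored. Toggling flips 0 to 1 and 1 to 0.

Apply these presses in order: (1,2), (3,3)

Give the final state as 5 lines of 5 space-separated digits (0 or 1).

Answer: 0 0 0 1 1
1 1 1 0 0
0 0 0 0 1
1 0 0 1 1
0 0 0 0 0

Derivation:
After press 1 at (1,2):
0 0 0 1 1
1 1 1 0 0
0 0 0 1 1
1 0 1 0 0
0 0 0 1 0

After press 2 at (3,3):
0 0 0 1 1
1 1 1 0 0
0 0 0 0 1
1 0 0 1 1
0 0 0 0 0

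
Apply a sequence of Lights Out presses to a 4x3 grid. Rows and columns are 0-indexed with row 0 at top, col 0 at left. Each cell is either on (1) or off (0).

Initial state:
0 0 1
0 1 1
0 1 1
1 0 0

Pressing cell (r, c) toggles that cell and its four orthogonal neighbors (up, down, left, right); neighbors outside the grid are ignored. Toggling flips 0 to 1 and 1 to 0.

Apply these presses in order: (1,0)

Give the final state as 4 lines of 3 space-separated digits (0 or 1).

Answer: 1 0 1
1 0 1
1 1 1
1 0 0

Derivation:
After press 1 at (1,0):
1 0 1
1 0 1
1 1 1
1 0 0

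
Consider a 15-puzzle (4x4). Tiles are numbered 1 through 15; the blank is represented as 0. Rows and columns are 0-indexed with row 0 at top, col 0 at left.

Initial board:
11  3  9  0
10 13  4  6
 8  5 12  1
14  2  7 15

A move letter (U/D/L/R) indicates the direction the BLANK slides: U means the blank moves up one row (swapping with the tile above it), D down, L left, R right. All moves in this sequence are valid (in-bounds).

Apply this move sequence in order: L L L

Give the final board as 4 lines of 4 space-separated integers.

Answer:  0 11  3  9
10 13  4  6
 8  5 12  1
14  2  7 15

Derivation:
After move 1 (L):
11  3  0  9
10 13  4  6
 8  5 12  1
14  2  7 15

After move 2 (L):
11  0  3  9
10 13  4  6
 8  5 12  1
14  2  7 15

After move 3 (L):
 0 11  3  9
10 13  4  6
 8  5 12  1
14  2  7 15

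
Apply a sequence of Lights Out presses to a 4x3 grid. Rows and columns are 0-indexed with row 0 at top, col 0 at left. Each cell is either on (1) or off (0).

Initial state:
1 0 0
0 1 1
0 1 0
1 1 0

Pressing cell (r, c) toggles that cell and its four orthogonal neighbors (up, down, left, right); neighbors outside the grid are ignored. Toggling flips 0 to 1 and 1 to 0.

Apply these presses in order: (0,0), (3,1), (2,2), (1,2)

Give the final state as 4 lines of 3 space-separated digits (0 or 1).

After press 1 at (0,0):
0 1 0
1 1 1
0 1 0
1 1 0

After press 2 at (3,1):
0 1 0
1 1 1
0 0 0
0 0 1

After press 3 at (2,2):
0 1 0
1 1 0
0 1 1
0 0 0

After press 4 at (1,2):
0 1 1
1 0 1
0 1 0
0 0 0

Answer: 0 1 1
1 0 1
0 1 0
0 0 0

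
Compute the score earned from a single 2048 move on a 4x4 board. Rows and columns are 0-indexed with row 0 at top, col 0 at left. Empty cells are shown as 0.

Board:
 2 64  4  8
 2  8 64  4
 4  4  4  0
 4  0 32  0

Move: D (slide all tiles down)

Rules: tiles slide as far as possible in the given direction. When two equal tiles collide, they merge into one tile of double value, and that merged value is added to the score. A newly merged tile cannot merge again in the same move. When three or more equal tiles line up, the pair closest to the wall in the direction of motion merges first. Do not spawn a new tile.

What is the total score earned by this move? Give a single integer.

Slide down:
col 0: [2, 2, 4, 4] -> [0, 0, 4, 8]  score +12 (running 12)
col 1: [64, 8, 4, 0] -> [0, 64, 8, 4]  score +0 (running 12)
col 2: [4, 64, 4, 32] -> [4, 64, 4, 32]  score +0 (running 12)
col 3: [8, 4, 0, 0] -> [0, 0, 8, 4]  score +0 (running 12)
Board after move:
 0  0  4  0
 0 64 64  0
 4  8  4  8
 8  4 32  4

Answer: 12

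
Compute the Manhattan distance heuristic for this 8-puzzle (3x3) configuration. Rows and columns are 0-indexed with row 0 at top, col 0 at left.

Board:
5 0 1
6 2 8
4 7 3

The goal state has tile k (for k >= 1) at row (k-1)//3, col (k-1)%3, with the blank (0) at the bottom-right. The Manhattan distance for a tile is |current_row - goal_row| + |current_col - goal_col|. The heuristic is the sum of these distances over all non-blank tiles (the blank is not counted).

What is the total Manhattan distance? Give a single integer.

Answer: 13

Derivation:
Tile 5: at (0,0), goal (1,1), distance |0-1|+|0-1| = 2
Tile 1: at (0,2), goal (0,0), distance |0-0|+|2-0| = 2
Tile 6: at (1,0), goal (1,2), distance |1-1|+|0-2| = 2
Tile 2: at (1,1), goal (0,1), distance |1-0|+|1-1| = 1
Tile 8: at (1,2), goal (2,1), distance |1-2|+|2-1| = 2
Tile 4: at (2,0), goal (1,0), distance |2-1|+|0-0| = 1
Tile 7: at (2,1), goal (2,0), distance |2-2|+|1-0| = 1
Tile 3: at (2,2), goal (0,2), distance |2-0|+|2-2| = 2
Sum: 2 + 2 + 2 + 1 + 2 + 1 + 1 + 2 = 13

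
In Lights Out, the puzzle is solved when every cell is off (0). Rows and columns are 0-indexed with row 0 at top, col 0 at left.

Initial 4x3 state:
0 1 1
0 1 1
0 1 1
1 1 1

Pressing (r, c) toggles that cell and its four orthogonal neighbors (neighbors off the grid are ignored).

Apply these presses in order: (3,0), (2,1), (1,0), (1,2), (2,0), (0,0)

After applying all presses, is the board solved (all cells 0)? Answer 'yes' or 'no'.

Answer: no

Derivation:
After press 1 at (3,0):
0 1 1
0 1 1
1 1 1
0 0 1

After press 2 at (2,1):
0 1 1
0 0 1
0 0 0
0 1 1

After press 3 at (1,0):
1 1 1
1 1 1
1 0 0
0 1 1

After press 4 at (1,2):
1 1 0
1 0 0
1 0 1
0 1 1

After press 5 at (2,0):
1 1 0
0 0 0
0 1 1
1 1 1

After press 6 at (0,0):
0 0 0
1 0 0
0 1 1
1 1 1

Lights still on: 6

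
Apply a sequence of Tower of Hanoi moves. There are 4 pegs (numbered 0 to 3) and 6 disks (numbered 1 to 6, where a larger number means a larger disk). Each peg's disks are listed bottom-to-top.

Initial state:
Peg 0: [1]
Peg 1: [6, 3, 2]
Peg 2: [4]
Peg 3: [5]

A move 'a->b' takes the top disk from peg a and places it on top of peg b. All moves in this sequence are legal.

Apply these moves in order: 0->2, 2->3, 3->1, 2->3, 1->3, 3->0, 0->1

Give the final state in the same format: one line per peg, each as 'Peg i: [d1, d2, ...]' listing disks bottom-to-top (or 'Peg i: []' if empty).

After move 1 (0->2):
Peg 0: []
Peg 1: [6, 3, 2]
Peg 2: [4, 1]
Peg 3: [5]

After move 2 (2->3):
Peg 0: []
Peg 1: [6, 3, 2]
Peg 2: [4]
Peg 3: [5, 1]

After move 3 (3->1):
Peg 0: []
Peg 1: [6, 3, 2, 1]
Peg 2: [4]
Peg 3: [5]

After move 4 (2->3):
Peg 0: []
Peg 1: [6, 3, 2, 1]
Peg 2: []
Peg 3: [5, 4]

After move 5 (1->3):
Peg 0: []
Peg 1: [6, 3, 2]
Peg 2: []
Peg 3: [5, 4, 1]

After move 6 (3->0):
Peg 0: [1]
Peg 1: [6, 3, 2]
Peg 2: []
Peg 3: [5, 4]

After move 7 (0->1):
Peg 0: []
Peg 1: [6, 3, 2, 1]
Peg 2: []
Peg 3: [5, 4]

Answer: Peg 0: []
Peg 1: [6, 3, 2, 1]
Peg 2: []
Peg 3: [5, 4]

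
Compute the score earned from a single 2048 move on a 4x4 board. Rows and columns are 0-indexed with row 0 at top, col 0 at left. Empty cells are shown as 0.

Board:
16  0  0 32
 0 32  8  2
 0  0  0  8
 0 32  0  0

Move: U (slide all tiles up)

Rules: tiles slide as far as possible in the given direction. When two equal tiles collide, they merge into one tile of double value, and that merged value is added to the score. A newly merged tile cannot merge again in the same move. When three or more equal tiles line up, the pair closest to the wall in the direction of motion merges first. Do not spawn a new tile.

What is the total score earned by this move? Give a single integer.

Answer: 64

Derivation:
Slide up:
col 0: [16, 0, 0, 0] -> [16, 0, 0, 0]  score +0 (running 0)
col 1: [0, 32, 0, 32] -> [64, 0, 0, 0]  score +64 (running 64)
col 2: [0, 8, 0, 0] -> [8, 0, 0, 0]  score +0 (running 64)
col 3: [32, 2, 8, 0] -> [32, 2, 8, 0]  score +0 (running 64)
Board after move:
16 64  8 32
 0  0  0  2
 0  0  0  8
 0  0  0  0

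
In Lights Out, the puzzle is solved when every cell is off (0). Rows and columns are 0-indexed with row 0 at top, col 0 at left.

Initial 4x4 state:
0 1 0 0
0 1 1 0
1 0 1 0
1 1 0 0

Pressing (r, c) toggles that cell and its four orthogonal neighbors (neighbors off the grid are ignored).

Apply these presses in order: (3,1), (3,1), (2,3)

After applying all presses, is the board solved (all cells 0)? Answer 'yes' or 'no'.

Answer: no

Derivation:
After press 1 at (3,1):
0 1 0 0
0 1 1 0
1 1 1 0
0 0 1 0

After press 2 at (3,1):
0 1 0 0
0 1 1 0
1 0 1 0
1 1 0 0

After press 3 at (2,3):
0 1 0 0
0 1 1 1
1 0 0 1
1 1 0 1

Lights still on: 9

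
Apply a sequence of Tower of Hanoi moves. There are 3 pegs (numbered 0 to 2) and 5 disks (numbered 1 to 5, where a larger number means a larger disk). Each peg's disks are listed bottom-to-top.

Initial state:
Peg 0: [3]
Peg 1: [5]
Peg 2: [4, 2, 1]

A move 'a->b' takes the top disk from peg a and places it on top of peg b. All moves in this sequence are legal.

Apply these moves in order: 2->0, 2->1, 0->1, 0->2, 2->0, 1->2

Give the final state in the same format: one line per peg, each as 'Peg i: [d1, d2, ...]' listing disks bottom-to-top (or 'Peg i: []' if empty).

After move 1 (2->0):
Peg 0: [3, 1]
Peg 1: [5]
Peg 2: [4, 2]

After move 2 (2->1):
Peg 0: [3, 1]
Peg 1: [5, 2]
Peg 2: [4]

After move 3 (0->1):
Peg 0: [3]
Peg 1: [5, 2, 1]
Peg 2: [4]

After move 4 (0->2):
Peg 0: []
Peg 1: [5, 2, 1]
Peg 2: [4, 3]

After move 5 (2->0):
Peg 0: [3]
Peg 1: [5, 2, 1]
Peg 2: [4]

After move 6 (1->2):
Peg 0: [3]
Peg 1: [5, 2]
Peg 2: [4, 1]

Answer: Peg 0: [3]
Peg 1: [5, 2]
Peg 2: [4, 1]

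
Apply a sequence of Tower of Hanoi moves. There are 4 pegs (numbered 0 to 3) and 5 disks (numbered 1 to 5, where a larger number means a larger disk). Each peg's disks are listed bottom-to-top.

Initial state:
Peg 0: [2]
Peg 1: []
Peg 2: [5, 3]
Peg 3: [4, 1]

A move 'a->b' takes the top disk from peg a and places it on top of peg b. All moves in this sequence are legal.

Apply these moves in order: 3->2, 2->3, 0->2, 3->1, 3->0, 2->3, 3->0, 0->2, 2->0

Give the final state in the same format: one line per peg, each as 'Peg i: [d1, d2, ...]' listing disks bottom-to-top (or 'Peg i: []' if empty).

After move 1 (3->2):
Peg 0: [2]
Peg 1: []
Peg 2: [5, 3, 1]
Peg 3: [4]

After move 2 (2->3):
Peg 0: [2]
Peg 1: []
Peg 2: [5, 3]
Peg 3: [4, 1]

After move 3 (0->2):
Peg 0: []
Peg 1: []
Peg 2: [5, 3, 2]
Peg 3: [4, 1]

After move 4 (3->1):
Peg 0: []
Peg 1: [1]
Peg 2: [5, 3, 2]
Peg 3: [4]

After move 5 (3->0):
Peg 0: [4]
Peg 1: [1]
Peg 2: [5, 3, 2]
Peg 3: []

After move 6 (2->3):
Peg 0: [4]
Peg 1: [1]
Peg 2: [5, 3]
Peg 3: [2]

After move 7 (3->0):
Peg 0: [4, 2]
Peg 1: [1]
Peg 2: [5, 3]
Peg 3: []

After move 8 (0->2):
Peg 0: [4]
Peg 1: [1]
Peg 2: [5, 3, 2]
Peg 3: []

After move 9 (2->0):
Peg 0: [4, 2]
Peg 1: [1]
Peg 2: [5, 3]
Peg 3: []

Answer: Peg 0: [4, 2]
Peg 1: [1]
Peg 2: [5, 3]
Peg 3: []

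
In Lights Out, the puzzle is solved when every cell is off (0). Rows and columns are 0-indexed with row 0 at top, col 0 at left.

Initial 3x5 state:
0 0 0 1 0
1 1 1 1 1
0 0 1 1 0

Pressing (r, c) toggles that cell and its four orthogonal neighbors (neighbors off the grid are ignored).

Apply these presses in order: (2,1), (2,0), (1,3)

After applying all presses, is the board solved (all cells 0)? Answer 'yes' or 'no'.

Answer: yes

Derivation:
After press 1 at (2,1):
0 0 0 1 0
1 0 1 1 1
1 1 0 1 0

After press 2 at (2,0):
0 0 0 1 0
0 0 1 1 1
0 0 0 1 0

After press 3 at (1,3):
0 0 0 0 0
0 0 0 0 0
0 0 0 0 0

Lights still on: 0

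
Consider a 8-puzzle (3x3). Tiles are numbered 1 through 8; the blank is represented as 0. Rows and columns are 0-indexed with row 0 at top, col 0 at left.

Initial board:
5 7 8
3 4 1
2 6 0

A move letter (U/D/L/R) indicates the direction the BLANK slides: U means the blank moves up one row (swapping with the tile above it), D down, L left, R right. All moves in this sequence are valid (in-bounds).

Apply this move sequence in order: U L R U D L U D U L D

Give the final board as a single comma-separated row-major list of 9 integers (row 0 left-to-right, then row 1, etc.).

After move 1 (U):
5 7 8
3 4 0
2 6 1

After move 2 (L):
5 7 8
3 0 4
2 6 1

After move 3 (R):
5 7 8
3 4 0
2 6 1

After move 4 (U):
5 7 0
3 4 8
2 6 1

After move 5 (D):
5 7 8
3 4 0
2 6 1

After move 6 (L):
5 7 8
3 0 4
2 6 1

After move 7 (U):
5 0 8
3 7 4
2 6 1

After move 8 (D):
5 7 8
3 0 4
2 6 1

After move 9 (U):
5 0 8
3 7 4
2 6 1

After move 10 (L):
0 5 8
3 7 4
2 6 1

After move 11 (D):
3 5 8
0 7 4
2 6 1

Answer: 3, 5, 8, 0, 7, 4, 2, 6, 1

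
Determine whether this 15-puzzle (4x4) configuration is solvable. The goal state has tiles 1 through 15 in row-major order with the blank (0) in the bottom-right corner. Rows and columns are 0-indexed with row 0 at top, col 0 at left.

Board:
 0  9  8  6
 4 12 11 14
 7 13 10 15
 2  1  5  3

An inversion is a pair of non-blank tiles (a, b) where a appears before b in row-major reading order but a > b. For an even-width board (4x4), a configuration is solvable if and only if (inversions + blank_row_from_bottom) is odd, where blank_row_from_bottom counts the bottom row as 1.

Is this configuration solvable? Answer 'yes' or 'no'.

Answer: no

Derivation:
Inversions: 62
Blank is in row 0 (0-indexed from top), which is row 4 counting from the bottom (bottom = 1).
62 + 4 = 66, which is even, so the puzzle is not solvable.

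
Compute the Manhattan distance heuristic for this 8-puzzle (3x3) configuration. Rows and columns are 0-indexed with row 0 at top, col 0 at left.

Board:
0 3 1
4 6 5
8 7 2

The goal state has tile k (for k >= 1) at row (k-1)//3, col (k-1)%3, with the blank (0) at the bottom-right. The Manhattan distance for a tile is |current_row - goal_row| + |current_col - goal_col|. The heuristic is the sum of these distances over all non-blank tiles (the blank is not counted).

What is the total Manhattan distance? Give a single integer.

Answer: 10

Derivation:
Tile 3: (0,1)->(0,2) = 1
Tile 1: (0,2)->(0,0) = 2
Tile 4: (1,0)->(1,0) = 0
Tile 6: (1,1)->(1,2) = 1
Tile 5: (1,2)->(1,1) = 1
Tile 8: (2,0)->(2,1) = 1
Tile 7: (2,1)->(2,0) = 1
Tile 2: (2,2)->(0,1) = 3
Sum: 1 + 2 + 0 + 1 + 1 + 1 + 1 + 3 = 10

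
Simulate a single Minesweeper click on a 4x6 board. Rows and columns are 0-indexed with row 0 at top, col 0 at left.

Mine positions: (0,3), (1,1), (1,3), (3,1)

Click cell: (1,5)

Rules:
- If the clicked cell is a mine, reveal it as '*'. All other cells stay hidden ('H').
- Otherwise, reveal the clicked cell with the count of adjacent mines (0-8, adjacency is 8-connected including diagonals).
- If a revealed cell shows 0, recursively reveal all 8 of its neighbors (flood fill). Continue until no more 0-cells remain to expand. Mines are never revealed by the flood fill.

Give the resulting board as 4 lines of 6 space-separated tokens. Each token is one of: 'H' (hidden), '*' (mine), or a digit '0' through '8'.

H H H H 2 0
H H H H 2 0
H H 3 1 1 0
H H 1 0 0 0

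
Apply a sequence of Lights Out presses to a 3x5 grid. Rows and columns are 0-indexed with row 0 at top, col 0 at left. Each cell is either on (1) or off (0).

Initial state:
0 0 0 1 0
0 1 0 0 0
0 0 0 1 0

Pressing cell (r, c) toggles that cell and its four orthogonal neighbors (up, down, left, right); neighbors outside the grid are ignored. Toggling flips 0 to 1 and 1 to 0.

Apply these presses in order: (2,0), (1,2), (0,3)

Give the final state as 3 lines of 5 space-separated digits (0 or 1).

After press 1 at (2,0):
0 0 0 1 0
1 1 0 0 0
1 1 0 1 0

After press 2 at (1,2):
0 0 1 1 0
1 0 1 1 0
1 1 1 1 0

After press 3 at (0,3):
0 0 0 0 1
1 0 1 0 0
1 1 1 1 0

Answer: 0 0 0 0 1
1 0 1 0 0
1 1 1 1 0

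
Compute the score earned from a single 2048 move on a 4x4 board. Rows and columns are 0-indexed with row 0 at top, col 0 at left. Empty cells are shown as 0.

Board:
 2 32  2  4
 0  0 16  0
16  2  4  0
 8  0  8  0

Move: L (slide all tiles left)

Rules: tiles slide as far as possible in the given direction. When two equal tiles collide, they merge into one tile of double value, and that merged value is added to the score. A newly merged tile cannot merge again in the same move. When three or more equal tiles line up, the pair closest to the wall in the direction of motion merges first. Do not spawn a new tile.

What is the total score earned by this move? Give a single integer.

Answer: 16

Derivation:
Slide left:
row 0: [2, 32, 2, 4] -> [2, 32, 2, 4]  score +0 (running 0)
row 1: [0, 0, 16, 0] -> [16, 0, 0, 0]  score +0 (running 0)
row 2: [16, 2, 4, 0] -> [16, 2, 4, 0]  score +0 (running 0)
row 3: [8, 0, 8, 0] -> [16, 0, 0, 0]  score +16 (running 16)
Board after move:
 2 32  2  4
16  0  0  0
16  2  4  0
16  0  0  0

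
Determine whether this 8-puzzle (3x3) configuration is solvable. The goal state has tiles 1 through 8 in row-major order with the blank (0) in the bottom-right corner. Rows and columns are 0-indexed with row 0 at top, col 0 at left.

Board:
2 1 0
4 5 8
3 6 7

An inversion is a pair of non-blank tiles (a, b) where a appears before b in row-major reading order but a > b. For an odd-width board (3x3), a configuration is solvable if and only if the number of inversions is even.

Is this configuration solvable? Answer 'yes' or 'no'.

Answer: yes

Derivation:
Inversions (pairs i<j in row-major order where tile[i] > tile[j] > 0): 6
6 is even, so the puzzle is solvable.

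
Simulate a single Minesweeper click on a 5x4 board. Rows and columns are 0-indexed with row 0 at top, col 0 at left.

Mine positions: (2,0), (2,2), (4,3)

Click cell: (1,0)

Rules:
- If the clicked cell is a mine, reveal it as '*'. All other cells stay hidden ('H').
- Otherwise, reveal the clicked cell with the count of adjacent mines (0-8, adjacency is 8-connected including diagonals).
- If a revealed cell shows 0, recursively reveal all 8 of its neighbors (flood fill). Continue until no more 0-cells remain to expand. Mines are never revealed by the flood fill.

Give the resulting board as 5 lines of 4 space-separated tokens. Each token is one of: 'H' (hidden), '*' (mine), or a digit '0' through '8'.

H H H H
1 H H H
H H H H
H H H H
H H H H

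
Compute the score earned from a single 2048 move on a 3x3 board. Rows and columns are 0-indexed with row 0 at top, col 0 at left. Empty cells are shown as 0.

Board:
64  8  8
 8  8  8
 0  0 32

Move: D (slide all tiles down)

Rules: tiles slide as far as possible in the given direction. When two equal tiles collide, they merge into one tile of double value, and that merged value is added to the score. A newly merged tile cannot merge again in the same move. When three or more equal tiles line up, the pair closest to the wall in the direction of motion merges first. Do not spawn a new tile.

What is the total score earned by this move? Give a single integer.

Answer: 32

Derivation:
Slide down:
col 0: [64, 8, 0] -> [0, 64, 8]  score +0 (running 0)
col 1: [8, 8, 0] -> [0, 0, 16]  score +16 (running 16)
col 2: [8, 8, 32] -> [0, 16, 32]  score +16 (running 32)
Board after move:
 0  0  0
64  0 16
 8 16 32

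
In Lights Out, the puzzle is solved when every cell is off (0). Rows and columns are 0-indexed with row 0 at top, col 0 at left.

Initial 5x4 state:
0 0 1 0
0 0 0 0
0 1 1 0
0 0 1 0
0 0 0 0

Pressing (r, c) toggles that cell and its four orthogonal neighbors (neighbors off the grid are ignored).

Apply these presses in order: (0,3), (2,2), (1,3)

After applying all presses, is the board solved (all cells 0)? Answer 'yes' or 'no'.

After press 1 at (0,3):
0 0 0 1
0 0 0 1
0 1 1 0
0 0 1 0
0 0 0 0

After press 2 at (2,2):
0 0 0 1
0 0 1 1
0 0 0 1
0 0 0 0
0 0 0 0

After press 3 at (1,3):
0 0 0 0
0 0 0 0
0 0 0 0
0 0 0 0
0 0 0 0

Lights still on: 0

Answer: yes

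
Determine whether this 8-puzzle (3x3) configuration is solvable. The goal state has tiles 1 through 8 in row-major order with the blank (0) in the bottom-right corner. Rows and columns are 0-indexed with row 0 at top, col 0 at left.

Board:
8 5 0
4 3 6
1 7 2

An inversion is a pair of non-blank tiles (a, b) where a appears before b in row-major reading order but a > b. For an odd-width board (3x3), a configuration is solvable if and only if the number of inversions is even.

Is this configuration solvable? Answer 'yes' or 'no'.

Answer: no

Derivation:
Inversions (pairs i<j in row-major order where tile[i] > tile[j] > 0): 19
19 is odd, so the puzzle is not solvable.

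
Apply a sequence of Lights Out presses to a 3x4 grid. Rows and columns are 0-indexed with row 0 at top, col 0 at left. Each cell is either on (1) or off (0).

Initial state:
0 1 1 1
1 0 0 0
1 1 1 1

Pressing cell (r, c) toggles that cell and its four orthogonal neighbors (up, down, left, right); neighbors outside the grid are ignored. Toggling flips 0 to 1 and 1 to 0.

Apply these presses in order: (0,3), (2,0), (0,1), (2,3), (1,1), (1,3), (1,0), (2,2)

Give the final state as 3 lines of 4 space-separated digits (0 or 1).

Answer: 0 1 1 1
0 1 1 1
1 0 1 0

Derivation:
After press 1 at (0,3):
0 1 0 0
1 0 0 1
1 1 1 1

After press 2 at (2,0):
0 1 0 0
0 0 0 1
0 0 1 1

After press 3 at (0,1):
1 0 1 0
0 1 0 1
0 0 1 1

After press 4 at (2,3):
1 0 1 0
0 1 0 0
0 0 0 0

After press 5 at (1,1):
1 1 1 0
1 0 1 0
0 1 0 0

After press 6 at (1,3):
1 1 1 1
1 0 0 1
0 1 0 1

After press 7 at (1,0):
0 1 1 1
0 1 0 1
1 1 0 1

After press 8 at (2,2):
0 1 1 1
0 1 1 1
1 0 1 0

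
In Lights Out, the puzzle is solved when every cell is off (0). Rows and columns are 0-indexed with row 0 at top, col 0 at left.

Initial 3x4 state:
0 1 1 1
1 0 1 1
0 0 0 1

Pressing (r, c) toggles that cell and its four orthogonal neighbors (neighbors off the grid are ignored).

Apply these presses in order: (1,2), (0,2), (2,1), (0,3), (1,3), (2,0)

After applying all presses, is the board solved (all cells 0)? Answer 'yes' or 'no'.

Answer: yes

Derivation:
After press 1 at (1,2):
0 1 0 1
1 1 0 0
0 0 1 1

After press 2 at (0,2):
0 0 1 0
1 1 1 0
0 0 1 1

After press 3 at (2,1):
0 0 1 0
1 0 1 0
1 1 0 1

After press 4 at (0,3):
0 0 0 1
1 0 1 1
1 1 0 1

After press 5 at (1,3):
0 0 0 0
1 0 0 0
1 1 0 0

After press 6 at (2,0):
0 0 0 0
0 0 0 0
0 0 0 0

Lights still on: 0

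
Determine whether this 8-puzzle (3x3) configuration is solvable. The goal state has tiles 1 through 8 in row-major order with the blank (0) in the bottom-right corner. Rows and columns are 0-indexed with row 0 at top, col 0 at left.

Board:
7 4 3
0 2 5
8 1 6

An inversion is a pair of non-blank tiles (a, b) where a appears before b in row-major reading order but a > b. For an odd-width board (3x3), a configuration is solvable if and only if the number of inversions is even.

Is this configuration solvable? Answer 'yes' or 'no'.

Answer: no

Derivation:
Inversions (pairs i<j in row-major order where tile[i] > tile[j] > 0): 15
15 is odd, so the puzzle is not solvable.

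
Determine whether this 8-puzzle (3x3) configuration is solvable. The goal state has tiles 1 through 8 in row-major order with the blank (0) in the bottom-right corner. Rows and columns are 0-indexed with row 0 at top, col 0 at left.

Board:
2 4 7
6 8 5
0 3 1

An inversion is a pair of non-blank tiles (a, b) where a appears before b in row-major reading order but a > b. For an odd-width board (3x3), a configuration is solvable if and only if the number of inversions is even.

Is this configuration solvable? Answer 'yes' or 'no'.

Inversions (pairs i<j in row-major order where tile[i] > tile[j] > 0): 16
16 is even, so the puzzle is solvable.

Answer: yes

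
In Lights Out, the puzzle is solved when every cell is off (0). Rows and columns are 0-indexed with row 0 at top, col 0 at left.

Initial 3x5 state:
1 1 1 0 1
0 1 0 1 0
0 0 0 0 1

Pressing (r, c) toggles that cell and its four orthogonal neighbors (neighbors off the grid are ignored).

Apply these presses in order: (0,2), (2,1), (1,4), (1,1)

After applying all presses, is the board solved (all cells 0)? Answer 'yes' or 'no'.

After press 1 at (0,2):
1 0 0 1 1
0 1 1 1 0
0 0 0 0 1

After press 2 at (2,1):
1 0 0 1 1
0 0 1 1 0
1 1 1 0 1

After press 3 at (1,4):
1 0 0 1 0
0 0 1 0 1
1 1 1 0 0

After press 4 at (1,1):
1 1 0 1 0
1 1 0 0 1
1 0 1 0 0

Lights still on: 8

Answer: no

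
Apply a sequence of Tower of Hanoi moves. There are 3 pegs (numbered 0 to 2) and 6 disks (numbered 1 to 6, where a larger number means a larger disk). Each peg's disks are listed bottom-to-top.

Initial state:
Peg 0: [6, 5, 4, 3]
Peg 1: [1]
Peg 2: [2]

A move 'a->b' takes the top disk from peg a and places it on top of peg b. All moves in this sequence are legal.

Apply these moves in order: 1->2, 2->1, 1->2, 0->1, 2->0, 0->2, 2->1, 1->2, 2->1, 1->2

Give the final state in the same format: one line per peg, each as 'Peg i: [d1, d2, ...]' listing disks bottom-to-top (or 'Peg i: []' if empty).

Answer: Peg 0: [6, 5, 4]
Peg 1: [3]
Peg 2: [2, 1]

Derivation:
After move 1 (1->2):
Peg 0: [6, 5, 4, 3]
Peg 1: []
Peg 2: [2, 1]

After move 2 (2->1):
Peg 0: [6, 5, 4, 3]
Peg 1: [1]
Peg 2: [2]

After move 3 (1->2):
Peg 0: [6, 5, 4, 3]
Peg 1: []
Peg 2: [2, 1]

After move 4 (0->1):
Peg 0: [6, 5, 4]
Peg 1: [3]
Peg 2: [2, 1]

After move 5 (2->0):
Peg 0: [6, 5, 4, 1]
Peg 1: [3]
Peg 2: [2]

After move 6 (0->2):
Peg 0: [6, 5, 4]
Peg 1: [3]
Peg 2: [2, 1]

After move 7 (2->1):
Peg 0: [6, 5, 4]
Peg 1: [3, 1]
Peg 2: [2]

After move 8 (1->2):
Peg 0: [6, 5, 4]
Peg 1: [3]
Peg 2: [2, 1]

After move 9 (2->1):
Peg 0: [6, 5, 4]
Peg 1: [3, 1]
Peg 2: [2]

After move 10 (1->2):
Peg 0: [6, 5, 4]
Peg 1: [3]
Peg 2: [2, 1]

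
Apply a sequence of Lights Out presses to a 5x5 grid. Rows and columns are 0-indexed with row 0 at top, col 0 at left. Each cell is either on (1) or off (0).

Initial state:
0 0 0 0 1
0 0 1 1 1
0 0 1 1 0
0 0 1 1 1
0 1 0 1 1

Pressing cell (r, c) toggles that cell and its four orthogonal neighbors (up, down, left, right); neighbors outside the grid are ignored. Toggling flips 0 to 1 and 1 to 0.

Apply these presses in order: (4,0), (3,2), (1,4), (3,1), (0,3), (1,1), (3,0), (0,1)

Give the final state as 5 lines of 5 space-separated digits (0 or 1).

Answer: 1 0 0 1 1
1 0 0 1 0
1 0 0 1 1
1 1 1 0 1
0 1 1 1 1

Derivation:
After press 1 at (4,0):
0 0 0 0 1
0 0 1 1 1
0 0 1 1 0
1 0 1 1 1
1 0 0 1 1

After press 2 at (3,2):
0 0 0 0 1
0 0 1 1 1
0 0 0 1 0
1 1 0 0 1
1 0 1 1 1

After press 3 at (1,4):
0 0 0 0 0
0 0 1 0 0
0 0 0 1 1
1 1 0 0 1
1 0 1 1 1

After press 4 at (3,1):
0 0 0 0 0
0 0 1 0 0
0 1 0 1 1
0 0 1 0 1
1 1 1 1 1

After press 5 at (0,3):
0 0 1 1 1
0 0 1 1 0
0 1 0 1 1
0 0 1 0 1
1 1 1 1 1

After press 6 at (1,1):
0 1 1 1 1
1 1 0 1 0
0 0 0 1 1
0 0 1 0 1
1 1 1 1 1

After press 7 at (3,0):
0 1 1 1 1
1 1 0 1 0
1 0 0 1 1
1 1 1 0 1
0 1 1 1 1

After press 8 at (0,1):
1 0 0 1 1
1 0 0 1 0
1 0 0 1 1
1 1 1 0 1
0 1 1 1 1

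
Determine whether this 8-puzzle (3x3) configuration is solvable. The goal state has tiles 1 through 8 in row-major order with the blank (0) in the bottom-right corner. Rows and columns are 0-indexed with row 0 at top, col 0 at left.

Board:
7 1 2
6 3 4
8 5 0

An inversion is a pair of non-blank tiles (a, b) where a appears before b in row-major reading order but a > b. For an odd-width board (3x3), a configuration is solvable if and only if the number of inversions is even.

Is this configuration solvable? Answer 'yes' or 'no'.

Answer: yes

Derivation:
Inversions (pairs i<j in row-major order where tile[i] > tile[j] > 0): 10
10 is even, so the puzzle is solvable.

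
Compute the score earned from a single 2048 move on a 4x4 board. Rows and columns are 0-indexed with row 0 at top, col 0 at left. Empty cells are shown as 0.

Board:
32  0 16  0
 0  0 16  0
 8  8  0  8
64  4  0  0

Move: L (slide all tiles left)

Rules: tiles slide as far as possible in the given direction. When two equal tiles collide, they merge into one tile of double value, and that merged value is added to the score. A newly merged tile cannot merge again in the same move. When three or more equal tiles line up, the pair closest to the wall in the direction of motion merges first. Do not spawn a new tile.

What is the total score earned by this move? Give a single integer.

Slide left:
row 0: [32, 0, 16, 0] -> [32, 16, 0, 0]  score +0 (running 0)
row 1: [0, 0, 16, 0] -> [16, 0, 0, 0]  score +0 (running 0)
row 2: [8, 8, 0, 8] -> [16, 8, 0, 0]  score +16 (running 16)
row 3: [64, 4, 0, 0] -> [64, 4, 0, 0]  score +0 (running 16)
Board after move:
32 16  0  0
16  0  0  0
16  8  0  0
64  4  0  0

Answer: 16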